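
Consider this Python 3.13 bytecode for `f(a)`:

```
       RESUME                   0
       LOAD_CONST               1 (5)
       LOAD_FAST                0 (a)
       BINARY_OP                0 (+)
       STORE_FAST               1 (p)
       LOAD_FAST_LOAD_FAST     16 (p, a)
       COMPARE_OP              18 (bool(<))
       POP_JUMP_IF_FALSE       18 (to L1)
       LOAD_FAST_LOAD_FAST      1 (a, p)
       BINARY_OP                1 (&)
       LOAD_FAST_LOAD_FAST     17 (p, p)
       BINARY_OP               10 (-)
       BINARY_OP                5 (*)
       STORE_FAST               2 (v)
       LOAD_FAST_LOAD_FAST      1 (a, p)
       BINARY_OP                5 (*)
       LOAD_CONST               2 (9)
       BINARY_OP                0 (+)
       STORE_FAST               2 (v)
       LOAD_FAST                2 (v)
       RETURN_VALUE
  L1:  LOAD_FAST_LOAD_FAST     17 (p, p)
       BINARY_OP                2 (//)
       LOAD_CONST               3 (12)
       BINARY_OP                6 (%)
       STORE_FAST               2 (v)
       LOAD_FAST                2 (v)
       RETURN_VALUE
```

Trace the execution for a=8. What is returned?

LOAD_CONST → push 5. Stack: [5]
LOAD_FAST a → push 8. Stack: [5, 8]
BINARY_OP + → 5 + 8 = 13. Stack: [13]
STORE_FAST p → p=13. Stack: []
LOAD_FAST_LOAD_FAST p,a → push 13,8. Stack: [13, 8]
COMPARE_OP bool(<) → 13 vs 8 = False. Stack: [False]
POP_JUMP_IF_FALSE → pop False; jump. Stack: []
LOAD_FAST_LOAD_FAST p,p → push 13,13. Stack: [13, 13]
BINARY_OP // → 13 // 13 = 1. Stack: [1]
LOAD_CONST → push 12. Stack: [1, 12]
BINARY_OP % → 1 % 12 = 1. Stack: [1]
STORE_FAST v → v=1. Stack: []
LOAD_FAST v → push 1. Stack: [1]
RETURN_VALUE → return 1.

1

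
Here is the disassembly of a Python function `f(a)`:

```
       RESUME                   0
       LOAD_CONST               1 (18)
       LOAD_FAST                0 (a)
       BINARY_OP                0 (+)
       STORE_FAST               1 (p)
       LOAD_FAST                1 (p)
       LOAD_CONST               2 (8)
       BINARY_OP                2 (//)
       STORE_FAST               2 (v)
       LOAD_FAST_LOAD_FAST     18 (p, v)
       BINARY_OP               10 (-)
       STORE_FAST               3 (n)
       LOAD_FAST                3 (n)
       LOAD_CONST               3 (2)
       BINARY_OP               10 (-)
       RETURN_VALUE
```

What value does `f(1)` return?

15

LOAD_CONST → push 18. Stack: [18]
LOAD_FAST a → push 1. Stack: [18, 1]
BINARY_OP + → 18 + 1 = 19. Stack: [19]
STORE_FAST p → p=19. Stack: []
LOAD_FAST p → push 19. Stack: [19]
LOAD_CONST → push 8. Stack: [19, 8]
BINARY_OP // → 19 // 8 = 2. Stack: [2]
STORE_FAST v → v=2. Stack: []
LOAD_FAST_LOAD_FAST p,v → push 19,2. Stack: [19, 2]
BINARY_OP - → 19 - 2 = 17. Stack: [17]
STORE_FAST n → n=17. Stack: []
LOAD_FAST n → push 17. Stack: [17]
LOAD_CONST → push 2. Stack: [17, 2]
BINARY_OP - → 17 - 2 = 15. Stack: [15]
RETURN_VALUE → return 15.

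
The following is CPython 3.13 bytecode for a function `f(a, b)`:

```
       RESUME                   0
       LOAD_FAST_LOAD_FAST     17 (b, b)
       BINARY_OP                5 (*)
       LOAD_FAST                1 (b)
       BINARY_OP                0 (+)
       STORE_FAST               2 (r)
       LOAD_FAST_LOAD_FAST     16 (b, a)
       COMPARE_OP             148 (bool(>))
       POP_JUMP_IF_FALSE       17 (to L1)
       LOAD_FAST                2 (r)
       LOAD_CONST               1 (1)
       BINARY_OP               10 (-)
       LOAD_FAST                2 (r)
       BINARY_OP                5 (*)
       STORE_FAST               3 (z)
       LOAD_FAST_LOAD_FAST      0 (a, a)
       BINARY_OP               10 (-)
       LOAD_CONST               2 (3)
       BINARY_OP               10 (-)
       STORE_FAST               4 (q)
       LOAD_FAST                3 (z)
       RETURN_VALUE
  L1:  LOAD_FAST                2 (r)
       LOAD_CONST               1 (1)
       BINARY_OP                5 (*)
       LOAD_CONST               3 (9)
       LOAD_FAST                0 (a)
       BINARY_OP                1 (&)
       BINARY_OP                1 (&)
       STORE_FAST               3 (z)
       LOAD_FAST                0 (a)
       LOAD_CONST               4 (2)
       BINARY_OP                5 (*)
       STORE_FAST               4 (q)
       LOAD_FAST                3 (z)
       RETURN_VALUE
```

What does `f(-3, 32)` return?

1114080

LOAD_FAST_LOAD_FAST b,b → push 32,32. Stack: [32, 32]
BINARY_OP * → 32 * 32 = 1024. Stack: [1024]
LOAD_FAST b → push 32. Stack: [1024, 32]
BINARY_OP + → 1024 + 32 = 1056. Stack: [1056]
STORE_FAST r → r=1056. Stack: []
LOAD_FAST_LOAD_FAST b,a → push 32,-3. Stack: [32, -3]
COMPARE_OP bool(>) → 32 vs -3 = True. Stack: [True]
POP_JUMP_IF_FALSE → pop True; no jump. Stack: []
LOAD_FAST r → push 1056. Stack: [1056]
LOAD_CONST → push 1. Stack: [1056, 1]
BINARY_OP - → 1056 - 1 = 1055. Stack: [1055]
LOAD_FAST r → push 1056. Stack: [1055, 1056]
BINARY_OP * → 1055 * 1056 = 1114080. Stack: [1114080]
STORE_FAST z → z=1114080. Stack: []
LOAD_FAST_LOAD_FAST a,a → push -3,-3. Stack: [-3, -3]
BINARY_OP - → -3 - -3 = 0. Stack: [0]
LOAD_CONST → push 3. Stack: [0, 3]
BINARY_OP - → 0 - 3 = -3. Stack: [-3]
STORE_FAST q → q=-3. Stack: []
LOAD_FAST z → push 1114080. Stack: [1114080]
RETURN_VALUE → return 1114080.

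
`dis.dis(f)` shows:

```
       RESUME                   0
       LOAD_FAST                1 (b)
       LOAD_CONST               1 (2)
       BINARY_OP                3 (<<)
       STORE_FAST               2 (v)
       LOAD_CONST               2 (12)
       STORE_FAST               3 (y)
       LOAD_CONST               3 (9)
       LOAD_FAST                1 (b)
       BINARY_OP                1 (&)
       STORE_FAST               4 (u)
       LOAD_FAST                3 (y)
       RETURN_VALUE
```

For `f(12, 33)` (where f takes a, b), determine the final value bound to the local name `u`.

1

LOAD_FAST b → push 33. Stack: [33]
LOAD_CONST → push 2. Stack: [33, 2]
BINARY_OP << → 33 << 2 = 132. Stack: [132]
STORE_FAST v → v=132. Stack: []
LOAD_CONST → push 12. Stack: [12]
STORE_FAST y → y=12. Stack: []
LOAD_CONST → push 9. Stack: [9]
LOAD_FAST b → push 33. Stack: [9, 33]
BINARY_OP & → 9 & 33 = 1. Stack: [1]
STORE_FAST u → u=1. Stack: []
LOAD_FAST y → push 12. Stack: [12]
RETURN_VALUE → return 12.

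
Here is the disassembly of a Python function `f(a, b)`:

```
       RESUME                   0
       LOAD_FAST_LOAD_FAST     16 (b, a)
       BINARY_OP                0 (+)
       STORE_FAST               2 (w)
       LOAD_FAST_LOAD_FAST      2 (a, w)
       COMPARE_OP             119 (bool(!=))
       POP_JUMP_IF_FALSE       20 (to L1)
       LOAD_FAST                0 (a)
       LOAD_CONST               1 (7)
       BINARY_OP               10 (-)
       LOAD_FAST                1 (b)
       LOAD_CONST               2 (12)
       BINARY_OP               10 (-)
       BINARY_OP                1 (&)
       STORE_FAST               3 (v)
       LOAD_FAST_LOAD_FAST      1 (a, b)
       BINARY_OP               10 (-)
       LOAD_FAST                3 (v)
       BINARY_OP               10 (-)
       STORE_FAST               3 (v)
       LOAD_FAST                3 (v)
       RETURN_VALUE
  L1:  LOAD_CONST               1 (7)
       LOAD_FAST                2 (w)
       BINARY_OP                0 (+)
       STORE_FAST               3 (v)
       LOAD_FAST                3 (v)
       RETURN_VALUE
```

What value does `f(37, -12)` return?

41

LOAD_FAST_LOAD_FAST b,a → push -12,37. Stack: [-12, 37]
BINARY_OP + → -12 + 37 = 25. Stack: [25]
STORE_FAST w → w=25. Stack: []
LOAD_FAST_LOAD_FAST a,w → push 37,25. Stack: [37, 25]
COMPARE_OP bool(!=) → 37 vs 25 = True. Stack: [True]
POP_JUMP_IF_FALSE → pop True; no jump. Stack: []
LOAD_FAST a → push 37. Stack: [37]
LOAD_CONST → push 7. Stack: [37, 7]
BINARY_OP - → 37 - 7 = 30. Stack: [30]
LOAD_FAST b → push -12. Stack: [30, -12]
LOAD_CONST → push 12. Stack: [30, -12, 12]
BINARY_OP - → -12 - 12 = -24. Stack: [30, -24]
BINARY_OP & → 30 & -24 = 8. Stack: [8]
STORE_FAST v → v=8. Stack: []
LOAD_FAST_LOAD_FAST a,b → push 37,-12. Stack: [37, -12]
BINARY_OP - → 37 - -12 = 49. Stack: [49]
LOAD_FAST v → push 8. Stack: [49, 8]
BINARY_OP - → 49 - 8 = 41. Stack: [41]
STORE_FAST v → v=41. Stack: []
LOAD_FAST v → push 41. Stack: [41]
RETURN_VALUE → return 41.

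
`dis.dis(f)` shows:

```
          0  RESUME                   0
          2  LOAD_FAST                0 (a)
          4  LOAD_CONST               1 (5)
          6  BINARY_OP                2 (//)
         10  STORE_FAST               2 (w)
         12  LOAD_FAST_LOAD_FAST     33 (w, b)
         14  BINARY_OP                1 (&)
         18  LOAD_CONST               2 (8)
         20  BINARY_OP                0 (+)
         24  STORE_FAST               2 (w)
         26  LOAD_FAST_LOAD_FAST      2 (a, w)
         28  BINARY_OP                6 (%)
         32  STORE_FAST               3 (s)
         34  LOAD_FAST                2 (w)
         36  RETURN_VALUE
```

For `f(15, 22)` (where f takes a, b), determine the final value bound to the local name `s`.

5

LOAD_FAST a → push 15. Stack: [15]
LOAD_CONST → push 5. Stack: [15, 5]
BINARY_OP // → 15 // 5 = 3. Stack: [3]
STORE_FAST w → w=3. Stack: []
LOAD_FAST_LOAD_FAST w,b → push 3,22. Stack: [3, 22]
BINARY_OP & → 3 & 22 = 2. Stack: [2]
LOAD_CONST → push 8. Stack: [2, 8]
BINARY_OP + → 2 + 8 = 10. Stack: [10]
STORE_FAST w → w=10. Stack: []
LOAD_FAST_LOAD_FAST a,w → push 15,10. Stack: [15, 10]
BINARY_OP % → 15 % 10 = 5. Stack: [5]
STORE_FAST s → s=5. Stack: []
LOAD_FAST w → push 10. Stack: [10]
RETURN_VALUE → return 10.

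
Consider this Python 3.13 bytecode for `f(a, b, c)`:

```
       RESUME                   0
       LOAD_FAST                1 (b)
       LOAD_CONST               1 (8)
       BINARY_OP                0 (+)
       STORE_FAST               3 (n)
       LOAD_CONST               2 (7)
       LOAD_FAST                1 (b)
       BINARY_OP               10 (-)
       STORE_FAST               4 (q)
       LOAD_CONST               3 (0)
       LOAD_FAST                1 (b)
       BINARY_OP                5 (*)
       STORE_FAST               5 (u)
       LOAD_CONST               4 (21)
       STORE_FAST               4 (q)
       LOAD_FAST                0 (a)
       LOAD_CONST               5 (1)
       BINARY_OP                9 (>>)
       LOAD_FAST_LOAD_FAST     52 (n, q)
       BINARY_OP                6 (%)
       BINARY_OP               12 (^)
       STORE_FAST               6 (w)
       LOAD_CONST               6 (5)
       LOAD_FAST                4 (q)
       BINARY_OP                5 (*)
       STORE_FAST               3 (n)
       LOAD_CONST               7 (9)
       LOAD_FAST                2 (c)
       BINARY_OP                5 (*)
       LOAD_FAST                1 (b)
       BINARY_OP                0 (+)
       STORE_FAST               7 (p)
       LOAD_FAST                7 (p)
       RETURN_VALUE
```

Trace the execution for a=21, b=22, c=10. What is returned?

112

LOAD_FAST b → push 22. Stack: [22]
LOAD_CONST → push 8. Stack: [22, 8]
BINARY_OP + → 22 + 8 = 30. Stack: [30]
STORE_FAST n → n=30. Stack: []
LOAD_CONST → push 7. Stack: [7]
LOAD_FAST b → push 22. Stack: [7, 22]
BINARY_OP - → 7 - 22 = -15. Stack: [-15]
STORE_FAST q → q=-15. Stack: []
LOAD_CONST → push 0. Stack: [0]
LOAD_FAST b → push 22. Stack: [0, 22]
BINARY_OP * → 0 * 22 = 0. Stack: [0]
STORE_FAST u → u=0. Stack: []
LOAD_CONST → push 21. Stack: [21]
STORE_FAST q → q=21. Stack: []
LOAD_FAST a → push 21. Stack: [21]
LOAD_CONST → push 1. Stack: [21, 1]
BINARY_OP >> → 21 >> 1 = 10. Stack: [10]
LOAD_FAST_LOAD_FAST n,q → push 30,21. Stack: [10, 30, 21]
BINARY_OP % → 30 % 21 = 9. Stack: [10, 9]
BINARY_OP ^ → 10 ^ 9 = 3. Stack: [3]
STORE_FAST w → w=3. Stack: []
LOAD_CONST → push 5. Stack: [5]
LOAD_FAST q → push 21. Stack: [5, 21]
BINARY_OP * → 5 * 21 = 105. Stack: [105]
STORE_FAST n → n=105. Stack: []
LOAD_CONST → push 9. Stack: [9]
LOAD_FAST c → push 10. Stack: [9, 10]
BINARY_OP * → 9 * 10 = 90. Stack: [90]
LOAD_FAST b → push 22. Stack: [90, 22]
BINARY_OP + → 90 + 22 = 112. Stack: [112]
STORE_FAST p → p=112. Stack: []
LOAD_FAST p → push 112. Stack: [112]
RETURN_VALUE → return 112.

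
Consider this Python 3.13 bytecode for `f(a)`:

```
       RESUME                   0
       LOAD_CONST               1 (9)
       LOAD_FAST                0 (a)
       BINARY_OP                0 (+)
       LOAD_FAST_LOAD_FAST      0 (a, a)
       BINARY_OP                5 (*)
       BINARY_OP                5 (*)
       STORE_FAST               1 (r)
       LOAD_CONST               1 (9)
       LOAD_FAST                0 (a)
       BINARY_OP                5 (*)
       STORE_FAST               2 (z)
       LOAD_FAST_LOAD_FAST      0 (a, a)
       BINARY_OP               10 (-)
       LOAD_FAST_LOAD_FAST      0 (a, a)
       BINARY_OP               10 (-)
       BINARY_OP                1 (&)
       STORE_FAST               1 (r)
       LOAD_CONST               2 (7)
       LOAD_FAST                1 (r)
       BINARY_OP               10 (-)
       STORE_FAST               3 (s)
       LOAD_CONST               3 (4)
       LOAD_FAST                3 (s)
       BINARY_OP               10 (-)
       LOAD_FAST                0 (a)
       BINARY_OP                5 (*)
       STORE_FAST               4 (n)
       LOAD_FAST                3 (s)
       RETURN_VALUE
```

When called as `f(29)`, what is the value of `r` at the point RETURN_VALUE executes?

0

LOAD_CONST → push 9. Stack: [9]
LOAD_FAST a → push 29. Stack: [9, 29]
BINARY_OP + → 9 + 29 = 38. Stack: [38]
LOAD_FAST_LOAD_FAST a,a → push 29,29. Stack: [38, 29, 29]
BINARY_OP * → 29 * 29 = 841. Stack: [38, 841]
BINARY_OP * → 38 * 841 = 31958. Stack: [31958]
STORE_FAST r → r=31958. Stack: []
LOAD_CONST → push 9. Stack: [9]
LOAD_FAST a → push 29. Stack: [9, 29]
BINARY_OP * → 9 * 29 = 261. Stack: [261]
STORE_FAST z → z=261. Stack: []
LOAD_FAST_LOAD_FAST a,a → push 29,29. Stack: [29, 29]
BINARY_OP - → 29 - 29 = 0. Stack: [0]
LOAD_FAST_LOAD_FAST a,a → push 29,29. Stack: [0, 29, 29]
BINARY_OP - → 29 - 29 = 0. Stack: [0, 0]
BINARY_OP & → 0 & 0 = 0. Stack: [0]
STORE_FAST r → r=0. Stack: []
LOAD_CONST → push 7. Stack: [7]
LOAD_FAST r → push 0. Stack: [7, 0]
BINARY_OP - → 7 - 0 = 7. Stack: [7]
STORE_FAST s → s=7. Stack: []
LOAD_CONST → push 4. Stack: [4]
LOAD_FAST s → push 7. Stack: [4, 7]
BINARY_OP - → 4 - 7 = -3. Stack: [-3]
LOAD_FAST a → push 29. Stack: [-3, 29]
BINARY_OP * → -3 * 29 = -87. Stack: [-87]
STORE_FAST n → n=-87. Stack: []
LOAD_FAST s → push 7. Stack: [7]
RETURN_VALUE → return 7.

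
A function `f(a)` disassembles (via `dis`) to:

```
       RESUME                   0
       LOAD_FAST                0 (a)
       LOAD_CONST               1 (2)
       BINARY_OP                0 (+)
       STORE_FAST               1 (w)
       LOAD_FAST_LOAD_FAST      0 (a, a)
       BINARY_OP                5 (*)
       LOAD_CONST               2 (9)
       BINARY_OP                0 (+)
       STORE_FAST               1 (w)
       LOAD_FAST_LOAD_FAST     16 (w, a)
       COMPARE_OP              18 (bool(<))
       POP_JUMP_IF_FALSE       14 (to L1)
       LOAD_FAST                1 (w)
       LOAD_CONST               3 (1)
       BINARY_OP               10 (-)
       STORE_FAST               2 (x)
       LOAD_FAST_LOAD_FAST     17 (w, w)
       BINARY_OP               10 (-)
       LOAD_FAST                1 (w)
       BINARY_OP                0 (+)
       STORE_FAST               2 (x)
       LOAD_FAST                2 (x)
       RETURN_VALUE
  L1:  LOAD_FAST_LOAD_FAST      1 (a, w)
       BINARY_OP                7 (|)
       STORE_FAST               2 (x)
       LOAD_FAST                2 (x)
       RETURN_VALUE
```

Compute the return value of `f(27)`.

LOAD_FAST a → push 27. Stack: [27]
LOAD_CONST → push 2. Stack: [27, 2]
BINARY_OP + → 27 + 2 = 29. Stack: [29]
STORE_FAST w → w=29. Stack: []
LOAD_FAST_LOAD_FAST a,a → push 27,27. Stack: [27, 27]
BINARY_OP * → 27 * 27 = 729. Stack: [729]
LOAD_CONST → push 9. Stack: [729, 9]
BINARY_OP + → 729 + 9 = 738. Stack: [738]
STORE_FAST w → w=738. Stack: []
LOAD_FAST_LOAD_FAST w,a → push 738,27. Stack: [738, 27]
COMPARE_OP bool(<) → 738 vs 27 = False. Stack: [False]
POP_JUMP_IF_FALSE → pop False; jump. Stack: []
LOAD_FAST_LOAD_FAST a,w → push 27,738. Stack: [27, 738]
BINARY_OP | → 27 | 738 = 763. Stack: [763]
STORE_FAST x → x=763. Stack: []
LOAD_FAST x → push 763. Stack: [763]
RETURN_VALUE → return 763.

763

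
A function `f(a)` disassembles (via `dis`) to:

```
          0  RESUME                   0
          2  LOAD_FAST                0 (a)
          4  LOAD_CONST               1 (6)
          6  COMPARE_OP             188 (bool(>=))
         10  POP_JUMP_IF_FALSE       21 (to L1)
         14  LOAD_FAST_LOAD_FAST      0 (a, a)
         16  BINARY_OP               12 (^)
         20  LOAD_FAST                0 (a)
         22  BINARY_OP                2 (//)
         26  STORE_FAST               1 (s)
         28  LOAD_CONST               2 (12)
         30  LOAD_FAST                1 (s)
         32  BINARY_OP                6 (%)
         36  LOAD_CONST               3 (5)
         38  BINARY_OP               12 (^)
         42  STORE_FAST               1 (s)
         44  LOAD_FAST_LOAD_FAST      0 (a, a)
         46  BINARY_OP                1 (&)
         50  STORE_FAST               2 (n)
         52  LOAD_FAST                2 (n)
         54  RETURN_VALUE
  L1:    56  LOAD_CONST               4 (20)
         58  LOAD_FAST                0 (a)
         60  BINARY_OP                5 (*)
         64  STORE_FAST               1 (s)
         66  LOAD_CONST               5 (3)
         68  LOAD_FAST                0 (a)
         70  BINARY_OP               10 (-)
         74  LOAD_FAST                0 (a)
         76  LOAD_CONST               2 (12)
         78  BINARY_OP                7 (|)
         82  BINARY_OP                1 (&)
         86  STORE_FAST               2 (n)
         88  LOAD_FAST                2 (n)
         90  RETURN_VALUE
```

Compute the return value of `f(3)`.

LOAD_FAST a → push 3. Stack: [3]
LOAD_CONST → push 6. Stack: [3, 6]
COMPARE_OP bool(>=) → 3 vs 6 = False. Stack: [False]
POP_JUMP_IF_FALSE → pop False; jump. Stack: []
LOAD_CONST → push 20. Stack: [20]
LOAD_FAST a → push 3. Stack: [20, 3]
BINARY_OP * → 20 * 3 = 60. Stack: [60]
STORE_FAST s → s=60. Stack: []
LOAD_CONST → push 3. Stack: [3]
LOAD_FAST a → push 3. Stack: [3, 3]
BINARY_OP - → 3 - 3 = 0. Stack: [0]
LOAD_FAST a → push 3. Stack: [0, 3]
LOAD_CONST → push 12. Stack: [0, 3, 12]
BINARY_OP | → 3 | 12 = 15. Stack: [0, 15]
BINARY_OP & → 0 & 15 = 0. Stack: [0]
STORE_FAST n → n=0. Stack: []
LOAD_FAST n → push 0. Stack: [0]
RETURN_VALUE → return 0.

0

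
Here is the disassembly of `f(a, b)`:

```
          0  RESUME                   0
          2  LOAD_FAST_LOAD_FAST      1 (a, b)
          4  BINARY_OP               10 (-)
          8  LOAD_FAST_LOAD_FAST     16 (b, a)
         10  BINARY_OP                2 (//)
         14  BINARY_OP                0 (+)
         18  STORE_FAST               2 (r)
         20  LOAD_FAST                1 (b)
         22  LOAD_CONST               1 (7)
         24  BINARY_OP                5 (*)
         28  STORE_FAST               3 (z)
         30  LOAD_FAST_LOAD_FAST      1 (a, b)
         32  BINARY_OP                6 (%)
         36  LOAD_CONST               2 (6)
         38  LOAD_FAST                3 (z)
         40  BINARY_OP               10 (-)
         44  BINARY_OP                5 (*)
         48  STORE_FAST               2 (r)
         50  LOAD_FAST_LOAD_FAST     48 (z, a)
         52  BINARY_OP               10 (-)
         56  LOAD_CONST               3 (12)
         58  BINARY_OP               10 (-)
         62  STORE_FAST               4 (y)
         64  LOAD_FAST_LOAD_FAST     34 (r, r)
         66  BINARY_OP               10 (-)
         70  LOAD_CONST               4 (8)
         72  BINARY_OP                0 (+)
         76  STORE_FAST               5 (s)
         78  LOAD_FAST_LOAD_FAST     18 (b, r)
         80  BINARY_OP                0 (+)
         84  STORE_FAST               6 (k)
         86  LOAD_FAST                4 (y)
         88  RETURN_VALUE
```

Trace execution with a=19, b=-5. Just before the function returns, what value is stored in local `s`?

8

LOAD_FAST_LOAD_FAST a,b → push 19,-5. Stack: [19, -5]
BINARY_OP - → 19 - -5 = 24. Stack: [24]
LOAD_FAST_LOAD_FAST b,a → push -5,19. Stack: [24, -5, 19]
BINARY_OP // → -5 // 19 = -1. Stack: [24, -1]
BINARY_OP + → 24 + -1 = 23. Stack: [23]
STORE_FAST r → r=23. Stack: []
LOAD_FAST b → push -5. Stack: [-5]
LOAD_CONST → push 7. Stack: [-5, 7]
BINARY_OP * → -5 * 7 = -35. Stack: [-35]
STORE_FAST z → z=-35. Stack: []
LOAD_FAST_LOAD_FAST a,b → push 19,-5. Stack: [19, -5]
BINARY_OP % → 19 % -5 = -1. Stack: [-1]
LOAD_CONST → push 6. Stack: [-1, 6]
LOAD_FAST z → push -35. Stack: [-1, 6, -35]
BINARY_OP - → 6 - -35 = 41. Stack: [-1, 41]
BINARY_OP * → -1 * 41 = -41. Stack: [-41]
STORE_FAST r → r=-41. Stack: []
LOAD_FAST_LOAD_FAST z,a → push -35,19. Stack: [-35, 19]
BINARY_OP - → -35 - 19 = -54. Stack: [-54]
LOAD_CONST → push 12. Stack: [-54, 12]
BINARY_OP - → -54 - 12 = -66. Stack: [-66]
STORE_FAST y → y=-66. Stack: []
LOAD_FAST_LOAD_FAST r,r → push -41,-41. Stack: [-41, -41]
BINARY_OP - → -41 - -41 = 0. Stack: [0]
LOAD_CONST → push 8. Stack: [0, 8]
BINARY_OP + → 0 + 8 = 8. Stack: [8]
STORE_FAST s → s=8. Stack: []
LOAD_FAST_LOAD_FAST b,r → push -5,-41. Stack: [-5, -41]
BINARY_OP + → -5 + -41 = -46. Stack: [-46]
STORE_FAST k → k=-46. Stack: []
LOAD_FAST y → push -66. Stack: [-66]
RETURN_VALUE → return -66.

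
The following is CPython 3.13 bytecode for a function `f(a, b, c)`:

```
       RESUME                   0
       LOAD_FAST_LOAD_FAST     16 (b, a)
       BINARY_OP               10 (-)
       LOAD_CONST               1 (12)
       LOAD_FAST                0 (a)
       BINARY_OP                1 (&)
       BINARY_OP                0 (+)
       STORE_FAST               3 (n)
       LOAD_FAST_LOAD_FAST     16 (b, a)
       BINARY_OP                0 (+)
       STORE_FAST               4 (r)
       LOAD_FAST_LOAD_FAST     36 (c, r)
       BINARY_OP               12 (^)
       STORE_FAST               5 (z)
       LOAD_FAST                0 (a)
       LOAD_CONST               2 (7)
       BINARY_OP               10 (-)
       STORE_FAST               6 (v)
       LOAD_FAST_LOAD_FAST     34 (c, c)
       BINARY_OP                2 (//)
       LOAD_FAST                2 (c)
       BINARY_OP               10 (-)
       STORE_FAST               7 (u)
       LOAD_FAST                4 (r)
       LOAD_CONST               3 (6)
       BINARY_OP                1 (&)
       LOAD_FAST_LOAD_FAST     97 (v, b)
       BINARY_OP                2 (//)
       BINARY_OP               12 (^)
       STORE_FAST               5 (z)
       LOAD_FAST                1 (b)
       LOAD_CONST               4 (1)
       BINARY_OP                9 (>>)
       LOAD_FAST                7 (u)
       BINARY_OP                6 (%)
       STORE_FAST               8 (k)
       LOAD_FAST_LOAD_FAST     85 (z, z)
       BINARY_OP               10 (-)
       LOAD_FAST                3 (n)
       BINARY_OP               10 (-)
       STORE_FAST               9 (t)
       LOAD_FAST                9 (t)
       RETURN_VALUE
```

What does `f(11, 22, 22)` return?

-19

LOAD_FAST_LOAD_FAST b,a → push 22,11. Stack: [22, 11]
BINARY_OP - → 22 - 11 = 11. Stack: [11]
LOAD_CONST → push 12. Stack: [11, 12]
LOAD_FAST a → push 11. Stack: [11, 12, 11]
BINARY_OP & → 12 & 11 = 8. Stack: [11, 8]
BINARY_OP + → 11 + 8 = 19. Stack: [19]
STORE_FAST n → n=19. Stack: []
LOAD_FAST_LOAD_FAST b,a → push 22,11. Stack: [22, 11]
BINARY_OP + → 22 + 11 = 33. Stack: [33]
STORE_FAST r → r=33. Stack: []
LOAD_FAST_LOAD_FAST c,r → push 22,33. Stack: [22, 33]
BINARY_OP ^ → 22 ^ 33 = 55. Stack: [55]
STORE_FAST z → z=55. Stack: []
LOAD_FAST a → push 11. Stack: [11]
LOAD_CONST → push 7. Stack: [11, 7]
BINARY_OP - → 11 - 7 = 4. Stack: [4]
STORE_FAST v → v=4. Stack: []
LOAD_FAST_LOAD_FAST c,c → push 22,22. Stack: [22, 22]
BINARY_OP // → 22 // 22 = 1. Stack: [1]
LOAD_FAST c → push 22. Stack: [1, 22]
BINARY_OP - → 1 - 22 = -21. Stack: [-21]
STORE_FAST u → u=-21. Stack: []
LOAD_FAST r → push 33. Stack: [33]
LOAD_CONST → push 6. Stack: [33, 6]
BINARY_OP & → 33 & 6 = 0. Stack: [0]
LOAD_FAST_LOAD_FAST v,b → push 4,22. Stack: [0, 4, 22]
BINARY_OP // → 4 // 22 = 0. Stack: [0, 0]
BINARY_OP ^ → 0 ^ 0 = 0. Stack: [0]
STORE_FAST z → z=0. Stack: []
LOAD_FAST b → push 22. Stack: [22]
LOAD_CONST → push 1. Stack: [22, 1]
BINARY_OP >> → 22 >> 1 = 11. Stack: [11]
LOAD_FAST u → push -21. Stack: [11, -21]
BINARY_OP % → 11 % -21 = -10. Stack: [-10]
STORE_FAST k → k=-10. Stack: []
LOAD_FAST_LOAD_FAST z,z → push 0,0. Stack: [0, 0]
BINARY_OP - → 0 - 0 = 0. Stack: [0]
LOAD_FAST n → push 19. Stack: [0, 19]
BINARY_OP - → 0 - 19 = -19. Stack: [-19]
STORE_FAST t → t=-19. Stack: []
LOAD_FAST t → push -19. Stack: [-19]
RETURN_VALUE → return -19.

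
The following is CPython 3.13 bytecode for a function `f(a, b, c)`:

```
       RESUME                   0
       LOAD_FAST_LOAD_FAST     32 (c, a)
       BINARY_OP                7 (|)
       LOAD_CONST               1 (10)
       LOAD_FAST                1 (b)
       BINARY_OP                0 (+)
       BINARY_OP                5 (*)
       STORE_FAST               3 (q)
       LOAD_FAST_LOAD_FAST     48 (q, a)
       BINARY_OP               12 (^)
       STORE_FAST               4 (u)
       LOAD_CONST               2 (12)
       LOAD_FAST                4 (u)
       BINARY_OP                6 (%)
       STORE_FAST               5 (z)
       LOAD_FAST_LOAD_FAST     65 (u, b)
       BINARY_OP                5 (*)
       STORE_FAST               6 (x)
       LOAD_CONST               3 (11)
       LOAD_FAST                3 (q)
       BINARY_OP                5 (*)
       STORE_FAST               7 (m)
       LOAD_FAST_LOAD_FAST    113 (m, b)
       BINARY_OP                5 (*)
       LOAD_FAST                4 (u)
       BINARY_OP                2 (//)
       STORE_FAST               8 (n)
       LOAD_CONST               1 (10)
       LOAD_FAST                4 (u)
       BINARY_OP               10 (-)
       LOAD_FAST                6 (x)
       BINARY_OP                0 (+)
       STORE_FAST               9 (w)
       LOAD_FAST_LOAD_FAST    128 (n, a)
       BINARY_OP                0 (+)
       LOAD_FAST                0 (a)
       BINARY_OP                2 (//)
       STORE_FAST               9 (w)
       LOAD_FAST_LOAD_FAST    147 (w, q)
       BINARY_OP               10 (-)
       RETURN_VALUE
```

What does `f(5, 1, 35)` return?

-426

LOAD_FAST_LOAD_FAST c,a → push 35,5. Stack: [35, 5]
BINARY_OP | → 35 | 5 = 39. Stack: [39]
LOAD_CONST → push 10. Stack: [39, 10]
LOAD_FAST b → push 1. Stack: [39, 10, 1]
BINARY_OP + → 10 + 1 = 11. Stack: [39, 11]
BINARY_OP * → 39 * 11 = 429. Stack: [429]
STORE_FAST q → q=429. Stack: []
LOAD_FAST_LOAD_FAST q,a → push 429,5. Stack: [429, 5]
BINARY_OP ^ → 429 ^ 5 = 424. Stack: [424]
STORE_FAST u → u=424. Stack: []
LOAD_CONST → push 12. Stack: [12]
LOAD_FAST u → push 424. Stack: [12, 424]
BINARY_OP % → 12 % 424 = 12. Stack: [12]
STORE_FAST z → z=12. Stack: []
LOAD_FAST_LOAD_FAST u,b → push 424,1. Stack: [424, 1]
BINARY_OP * → 424 * 1 = 424. Stack: [424]
STORE_FAST x → x=424. Stack: []
LOAD_CONST → push 11. Stack: [11]
LOAD_FAST q → push 429. Stack: [11, 429]
BINARY_OP * → 11 * 429 = 4719. Stack: [4719]
STORE_FAST m → m=4719. Stack: []
LOAD_FAST_LOAD_FAST m,b → push 4719,1. Stack: [4719, 1]
BINARY_OP * → 4719 * 1 = 4719. Stack: [4719]
LOAD_FAST u → push 424. Stack: [4719, 424]
BINARY_OP // → 4719 // 424 = 11. Stack: [11]
STORE_FAST n → n=11. Stack: []
LOAD_CONST → push 10. Stack: [10]
LOAD_FAST u → push 424. Stack: [10, 424]
BINARY_OP - → 10 - 424 = -414. Stack: [-414]
LOAD_FAST x → push 424. Stack: [-414, 424]
BINARY_OP + → -414 + 424 = 10. Stack: [10]
STORE_FAST w → w=10. Stack: []
LOAD_FAST_LOAD_FAST n,a → push 11,5. Stack: [11, 5]
BINARY_OP + → 11 + 5 = 16. Stack: [16]
LOAD_FAST a → push 5. Stack: [16, 5]
BINARY_OP // → 16 // 5 = 3. Stack: [3]
STORE_FAST w → w=3. Stack: []
LOAD_FAST_LOAD_FAST w,q → push 3,429. Stack: [3, 429]
BINARY_OP - → 3 - 429 = -426. Stack: [-426]
RETURN_VALUE → return -426.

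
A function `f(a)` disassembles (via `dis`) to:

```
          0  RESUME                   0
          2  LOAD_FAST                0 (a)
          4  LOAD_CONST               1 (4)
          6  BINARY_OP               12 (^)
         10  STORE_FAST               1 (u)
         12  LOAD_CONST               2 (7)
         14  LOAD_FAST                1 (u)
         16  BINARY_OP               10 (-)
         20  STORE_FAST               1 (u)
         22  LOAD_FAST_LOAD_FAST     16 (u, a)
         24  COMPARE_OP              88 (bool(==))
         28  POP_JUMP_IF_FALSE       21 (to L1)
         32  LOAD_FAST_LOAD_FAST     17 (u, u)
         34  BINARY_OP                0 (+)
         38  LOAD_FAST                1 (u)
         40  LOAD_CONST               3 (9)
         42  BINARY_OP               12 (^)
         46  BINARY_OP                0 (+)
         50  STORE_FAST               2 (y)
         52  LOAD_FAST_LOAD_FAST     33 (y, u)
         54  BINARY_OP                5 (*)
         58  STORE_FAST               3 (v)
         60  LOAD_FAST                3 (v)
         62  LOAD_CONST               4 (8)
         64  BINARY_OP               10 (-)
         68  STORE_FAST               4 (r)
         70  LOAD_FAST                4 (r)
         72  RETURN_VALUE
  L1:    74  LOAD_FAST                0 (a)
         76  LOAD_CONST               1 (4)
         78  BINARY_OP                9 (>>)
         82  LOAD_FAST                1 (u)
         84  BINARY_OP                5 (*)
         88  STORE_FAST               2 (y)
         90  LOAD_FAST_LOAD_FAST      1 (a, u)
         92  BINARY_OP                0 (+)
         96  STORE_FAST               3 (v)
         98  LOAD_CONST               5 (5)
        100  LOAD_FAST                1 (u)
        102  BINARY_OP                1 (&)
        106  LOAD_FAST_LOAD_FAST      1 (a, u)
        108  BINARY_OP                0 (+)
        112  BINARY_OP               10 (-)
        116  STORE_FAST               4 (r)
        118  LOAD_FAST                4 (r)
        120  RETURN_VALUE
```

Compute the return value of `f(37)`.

-7

LOAD_FAST a → push 37. Stack: [37]
LOAD_CONST → push 4. Stack: [37, 4]
BINARY_OP ^ → 37 ^ 4 = 33. Stack: [33]
STORE_FAST u → u=33. Stack: []
LOAD_CONST → push 7. Stack: [7]
LOAD_FAST u → push 33. Stack: [7, 33]
BINARY_OP - → 7 - 33 = -26. Stack: [-26]
STORE_FAST u → u=-26. Stack: []
LOAD_FAST_LOAD_FAST u,a → push -26,37. Stack: [-26, 37]
COMPARE_OP bool(==) → -26 vs 37 = False. Stack: [False]
POP_JUMP_IF_FALSE → pop False; jump. Stack: []
LOAD_FAST a → push 37. Stack: [37]
LOAD_CONST → push 4. Stack: [37, 4]
BINARY_OP >> → 37 >> 4 = 2. Stack: [2]
LOAD_FAST u → push -26. Stack: [2, -26]
BINARY_OP * → 2 * -26 = -52. Stack: [-52]
STORE_FAST y → y=-52. Stack: []
LOAD_FAST_LOAD_FAST a,u → push 37,-26. Stack: [37, -26]
BINARY_OP + → 37 + -26 = 11. Stack: [11]
STORE_FAST v → v=11. Stack: []
LOAD_CONST → push 5. Stack: [5]
LOAD_FAST u → push -26. Stack: [5, -26]
BINARY_OP & → 5 & -26 = 4. Stack: [4]
LOAD_FAST_LOAD_FAST a,u → push 37,-26. Stack: [4, 37, -26]
BINARY_OP + → 37 + -26 = 11. Stack: [4, 11]
BINARY_OP - → 4 - 11 = -7. Stack: [-7]
STORE_FAST r → r=-7. Stack: []
LOAD_FAST r → push -7. Stack: [-7]
RETURN_VALUE → return -7.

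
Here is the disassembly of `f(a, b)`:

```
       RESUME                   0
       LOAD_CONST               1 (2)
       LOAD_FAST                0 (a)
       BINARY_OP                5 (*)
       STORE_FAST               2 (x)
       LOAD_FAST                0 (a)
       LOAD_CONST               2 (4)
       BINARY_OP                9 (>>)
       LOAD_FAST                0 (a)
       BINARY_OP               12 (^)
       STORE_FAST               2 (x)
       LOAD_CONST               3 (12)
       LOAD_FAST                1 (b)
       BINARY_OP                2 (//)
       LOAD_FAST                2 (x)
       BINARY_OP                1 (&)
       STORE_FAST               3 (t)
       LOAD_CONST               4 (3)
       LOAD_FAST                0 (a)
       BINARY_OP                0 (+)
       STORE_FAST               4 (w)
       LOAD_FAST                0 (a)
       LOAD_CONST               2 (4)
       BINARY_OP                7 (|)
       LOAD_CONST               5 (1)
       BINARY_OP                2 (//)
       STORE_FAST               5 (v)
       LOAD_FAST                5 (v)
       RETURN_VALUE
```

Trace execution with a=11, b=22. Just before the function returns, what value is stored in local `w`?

14

LOAD_CONST → push 2. Stack: [2]
LOAD_FAST a → push 11. Stack: [2, 11]
BINARY_OP * → 2 * 11 = 22. Stack: [22]
STORE_FAST x → x=22. Stack: []
LOAD_FAST a → push 11. Stack: [11]
LOAD_CONST → push 4. Stack: [11, 4]
BINARY_OP >> → 11 >> 4 = 0. Stack: [0]
LOAD_FAST a → push 11. Stack: [0, 11]
BINARY_OP ^ → 0 ^ 11 = 11. Stack: [11]
STORE_FAST x → x=11. Stack: []
LOAD_CONST → push 12. Stack: [12]
LOAD_FAST b → push 22. Stack: [12, 22]
BINARY_OP // → 12 // 22 = 0. Stack: [0]
LOAD_FAST x → push 11. Stack: [0, 11]
BINARY_OP & → 0 & 11 = 0. Stack: [0]
STORE_FAST t → t=0. Stack: []
LOAD_CONST → push 3. Stack: [3]
LOAD_FAST a → push 11. Stack: [3, 11]
BINARY_OP + → 3 + 11 = 14. Stack: [14]
STORE_FAST w → w=14. Stack: []
LOAD_FAST a → push 11. Stack: [11]
LOAD_CONST → push 4. Stack: [11, 4]
BINARY_OP | → 11 | 4 = 15. Stack: [15]
LOAD_CONST → push 1. Stack: [15, 1]
BINARY_OP // → 15 // 1 = 15. Stack: [15]
STORE_FAST v → v=15. Stack: []
LOAD_FAST v → push 15. Stack: [15]
RETURN_VALUE → return 15.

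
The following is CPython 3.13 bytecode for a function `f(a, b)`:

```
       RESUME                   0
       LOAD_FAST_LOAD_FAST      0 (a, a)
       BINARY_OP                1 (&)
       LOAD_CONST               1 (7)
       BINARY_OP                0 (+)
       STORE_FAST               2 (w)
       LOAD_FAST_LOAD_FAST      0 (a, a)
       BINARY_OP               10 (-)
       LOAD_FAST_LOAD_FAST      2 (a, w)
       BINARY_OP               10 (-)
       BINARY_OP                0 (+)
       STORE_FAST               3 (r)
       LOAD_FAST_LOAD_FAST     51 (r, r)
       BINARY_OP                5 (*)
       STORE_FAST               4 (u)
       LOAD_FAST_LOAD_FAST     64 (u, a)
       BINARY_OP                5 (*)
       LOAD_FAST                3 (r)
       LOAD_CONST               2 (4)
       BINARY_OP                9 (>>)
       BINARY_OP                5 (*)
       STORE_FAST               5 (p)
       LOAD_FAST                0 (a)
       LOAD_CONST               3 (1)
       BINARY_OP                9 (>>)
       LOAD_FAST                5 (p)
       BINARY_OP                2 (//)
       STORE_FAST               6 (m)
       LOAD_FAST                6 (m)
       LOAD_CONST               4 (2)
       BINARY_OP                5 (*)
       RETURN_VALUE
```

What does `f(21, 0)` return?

-2

LOAD_FAST_LOAD_FAST a,a → push 21,21. Stack: [21, 21]
BINARY_OP & → 21 & 21 = 21. Stack: [21]
LOAD_CONST → push 7. Stack: [21, 7]
BINARY_OP + → 21 + 7 = 28. Stack: [28]
STORE_FAST w → w=28. Stack: []
LOAD_FAST_LOAD_FAST a,a → push 21,21. Stack: [21, 21]
BINARY_OP - → 21 - 21 = 0. Stack: [0]
LOAD_FAST_LOAD_FAST a,w → push 21,28. Stack: [0, 21, 28]
BINARY_OP - → 21 - 28 = -7. Stack: [0, -7]
BINARY_OP + → 0 + -7 = -7. Stack: [-7]
STORE_FAST r → r=-7. Stack: []
LOAD_FAST_LOAD_FAST r,r → push -7,-7. Stack: [-7, -7]
BINARY_OP * → -7 * -7 = 49. Stack: [49]
STORE_FAST u → u=49. Stack: []
LOAD_FAST_LOAD_FAST u,a → push 49,21. Stack: [49, 21]
BINARY_OP * → 49 * 21 = 1029. Stack: [1029]
LOAD_FAST r → push -7. Stack: [1029, -7]
LOAD_CONST → push 4. Stack: [1029, -7, 4]
BINARY_OP >> → -7 >> 4 = -1. Stack: [1029, -1]
BINARY_OP * → 1029 * -1 = -1029. Stack: [-1029]
STORE_FAST p → p=-1029. Stack: []
LOAD_FAST a → push 21. Stack: [21]
LOAD_CONST → push 1. Stack: [21, 1]
BINARY_OP >> → 21 >> 1 = 10. Stack: [10]
LOAD_FAST p → push -1029. Stack: [10, -1029]
BINARY_OP // → 10 // -1029 = -1. Stack: [-1]
STORE_FAST m → m=-1. Stack: []
LOAD_FAST m → push -1. Stack: [-1]
LOAD_CONST → push 2. Stack: [-1, 2]
BINARY_OP * → -1 * 2 = -2. Stack: [-2]
RETURN_VALUE → return -2.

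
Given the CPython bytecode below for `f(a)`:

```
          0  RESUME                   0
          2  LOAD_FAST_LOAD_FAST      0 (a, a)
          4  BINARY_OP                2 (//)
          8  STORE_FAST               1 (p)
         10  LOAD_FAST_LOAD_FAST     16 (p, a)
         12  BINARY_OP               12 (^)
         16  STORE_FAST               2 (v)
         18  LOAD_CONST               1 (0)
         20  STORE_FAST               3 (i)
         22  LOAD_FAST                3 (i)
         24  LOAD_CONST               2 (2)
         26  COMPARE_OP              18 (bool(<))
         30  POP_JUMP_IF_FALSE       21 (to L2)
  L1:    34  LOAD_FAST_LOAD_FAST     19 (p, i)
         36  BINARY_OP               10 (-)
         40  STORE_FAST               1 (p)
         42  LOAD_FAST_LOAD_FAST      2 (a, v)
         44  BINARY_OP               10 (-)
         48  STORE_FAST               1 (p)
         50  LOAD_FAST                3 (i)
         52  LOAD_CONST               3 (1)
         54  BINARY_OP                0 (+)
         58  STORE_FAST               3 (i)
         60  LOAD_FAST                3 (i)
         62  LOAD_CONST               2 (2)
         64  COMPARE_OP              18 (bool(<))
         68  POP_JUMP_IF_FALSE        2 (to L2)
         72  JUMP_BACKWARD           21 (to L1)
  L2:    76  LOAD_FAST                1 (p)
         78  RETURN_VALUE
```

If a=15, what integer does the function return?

LOAD_FAST_LOAD_FAST a,a → push 15,15. Stack: [15, 15]
BINARY_OP // → 15 // 15 = 1. Stack: [1]
STORE_FAST p → p=1. Stack: []
LOAD_FAST_LOAD_FAST p,a → push 1,15. Stack: [1, 15]
BINARY_OP ^ → 1 ^ 15 = 14. Stack: [14]
STORE_FAST v → v=14. Stack: []
LOAD_CONST → push 0. Stack: [0]
STORE_FAST i → i=0. Stack: []
LOAD_FAST i → push 0. Stack: [0]
LOAD_CONST → push 2. Stack: [0, 2]
COMPARE_OP bool(<) → 0 vs 2 = True. Stack: [True]
POP_JUMP_IF_FALSE → pop True; no jump. Stack: []
LOAD_FAST_LOAD_FAST p,i → push 1,0. Stack: [1, 0]
BINARY_OP - → 1 - 0 = 1. Stack: [1]
STORE_FAST p → p=1. Stack: []
LOAD_FAST_LOAD_FAST a,v → push 15,14. Stack: [15, 14]
BINARY_OP - → 15 - 14 = 1. Stack: [1]
STORE_FAST p → p=1. Stack: []
LOAD_FAST i → push 0. Stack: [0]
LOAD_CONST → push 1. Stack: [0, 1]
BINARY_OP + → 0 + 1 = 1. Stack: [1]
STORE_FAST i → i=1. Stack: []
LOAD_FAST i → push 1. Stack: [1]
LOAD_CONST → push 2. Stack: [1, 2]
COMPARE_OP bool(<) → 1 vs 2 = True. Stack: [True]
POP_JUMP_IF_FALSE → pop True; no jump. Stack: []
LOAD_FAST_LOAD_FAST p,i → push 1,1. Stack: [1, 1]
BINARY_OP - → 1 - 1 = 0. Stack: [0]
STORE_FAST p → p=0. Stack: []
LOAD_FAST_LOAD_FAST a,v → push 15,14. Stack: [15, 14]
BINARY_OP - → 15 - 14 = 1. Stack: [1]
STORE_FAST p → p=1. Stack: []
LOAD_FAST i → push 1. Stack: [1]
LOAD_CONST → push 1. Stack: [1, 1]
BINARY_OP + → 1 + 1 = 2. Stack: [2]
STORE_FAST i → i=2. Stack: []
LOAD_FAST i → push 2. Stack: [2]
LOAD_CONST → push 2. Stack: [2, 2]
COMPARE_OP bool(<) → 2 vs 2 = False. Stack: [False]
POP_JUMP_IF_FALSE → pop False; jump. Stack: []
LOAD_FAST p → push 1. Stack: [1]
RETURN_VALUE → return 1.

1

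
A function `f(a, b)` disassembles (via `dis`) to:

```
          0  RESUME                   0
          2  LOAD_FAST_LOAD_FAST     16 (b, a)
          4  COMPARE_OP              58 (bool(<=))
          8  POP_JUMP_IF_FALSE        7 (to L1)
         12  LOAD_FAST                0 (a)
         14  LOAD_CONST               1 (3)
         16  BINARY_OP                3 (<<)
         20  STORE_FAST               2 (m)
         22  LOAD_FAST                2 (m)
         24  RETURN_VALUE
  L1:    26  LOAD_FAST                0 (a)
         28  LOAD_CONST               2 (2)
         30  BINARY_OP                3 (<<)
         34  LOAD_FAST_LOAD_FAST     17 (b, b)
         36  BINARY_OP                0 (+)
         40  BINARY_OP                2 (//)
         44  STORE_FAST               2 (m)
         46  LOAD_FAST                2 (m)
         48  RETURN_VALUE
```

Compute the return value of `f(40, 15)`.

320

LOAD_FAST_LOAD_FAST b,a → push 15,40. Stack: [15, 40]
COMPARE_OP bool(<=) → 15 vs 40 = True. Stack: [True]
POP_JUMP_IF_FALSE → pop True; no jump. Stack: []
LOAD_FAST a → push 40. Stack: [40]
LOAD_CONST → push 3. Stack: [40, 3]
BINARY_OP << → 40 << 3 = 320. Stack: [320]
STORE_FAST m → m=320. Stack: []
LOAD_FAST m → push 320. Stack: [320]
RETURN_VALUE → return 320.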